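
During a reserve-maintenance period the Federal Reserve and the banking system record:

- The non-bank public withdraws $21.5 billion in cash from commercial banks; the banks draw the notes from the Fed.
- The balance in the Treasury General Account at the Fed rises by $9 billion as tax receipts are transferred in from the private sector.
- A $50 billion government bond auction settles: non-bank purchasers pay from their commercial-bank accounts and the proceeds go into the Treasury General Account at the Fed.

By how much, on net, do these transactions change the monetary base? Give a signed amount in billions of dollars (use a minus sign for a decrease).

Currency withdrawal $21.5 billion: just a shift between currency and reserves — both are base money → 0.
Government account inflow $9 billion: reserves shift to a non-base liability → −$9B.
Government account inflow $50 billion: reserves shift to a non-base liability → −$50B.
Net: 0 − 9 − 50 = -$59 billion.

-$59 billion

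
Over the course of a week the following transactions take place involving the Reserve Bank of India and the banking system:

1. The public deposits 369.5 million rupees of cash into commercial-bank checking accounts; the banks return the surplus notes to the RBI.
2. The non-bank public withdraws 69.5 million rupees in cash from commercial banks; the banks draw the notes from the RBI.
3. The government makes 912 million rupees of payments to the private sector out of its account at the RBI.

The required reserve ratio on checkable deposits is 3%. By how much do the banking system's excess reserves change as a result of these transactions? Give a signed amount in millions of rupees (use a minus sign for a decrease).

Currency deposit 369.5 million rupees: reserves +369.5M, deposits +369.5M.
Currency withdrawal 69.5 million rupees: reserves −69.5M, deposits −69.5M.
Government spending 912 million rupees: reserves +912M, deposits +912M.
Totals: Δreserves = +1212M, Δdeposits = +1212M.
Δrequired reserves = 3% × +1212M = +36.36M.
Δexcess reserves = Δreserves − Δrequired = +1212M − (+36.36M) = +1175.64 million.

+1175.64 million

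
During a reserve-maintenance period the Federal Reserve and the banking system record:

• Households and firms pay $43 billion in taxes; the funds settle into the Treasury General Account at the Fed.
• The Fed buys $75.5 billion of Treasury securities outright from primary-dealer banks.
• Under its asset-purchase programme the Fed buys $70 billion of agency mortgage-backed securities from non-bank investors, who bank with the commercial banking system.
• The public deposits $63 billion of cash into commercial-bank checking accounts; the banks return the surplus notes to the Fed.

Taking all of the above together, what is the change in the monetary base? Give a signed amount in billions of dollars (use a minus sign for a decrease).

+$102.5 billion

Government account inflow $43 billion: reserves shift to a non-base liability → −$43B.
OMO purchase (from banks) $75.5 billion: Fed balance sheet expands → +$75.5B.
Asset purchase (from non-banks) $70 billion: Fed balance sheet expands → +$70B.
Currency deposit $63 billion: just a shift between currency and reserves — both are base money → 0.
Net: −43 + 75.5 + 70 + 0 = +$102.5 billion.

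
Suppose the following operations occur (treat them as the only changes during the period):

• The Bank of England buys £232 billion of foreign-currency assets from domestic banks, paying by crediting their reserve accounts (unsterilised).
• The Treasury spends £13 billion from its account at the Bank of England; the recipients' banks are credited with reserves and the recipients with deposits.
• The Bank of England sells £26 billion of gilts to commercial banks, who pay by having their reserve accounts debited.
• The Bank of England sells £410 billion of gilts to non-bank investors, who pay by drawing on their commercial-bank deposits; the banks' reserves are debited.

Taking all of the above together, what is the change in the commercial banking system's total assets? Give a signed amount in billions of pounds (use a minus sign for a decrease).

FX purchase £232 billion: just an asset swap on bank balance sheets → 0.
Government spending £13 billion: bank balance sheets expand → +£13B.
OMO sale (to banks) £26 billion: just an asset swap on bank balance sheets → 0.
Asset sale (to non-banks) £410 billion: bank balance sheets shrink → −£410B.
Net: 0 + 13 + 0 − 410 = -£397 billion.

-£397 billion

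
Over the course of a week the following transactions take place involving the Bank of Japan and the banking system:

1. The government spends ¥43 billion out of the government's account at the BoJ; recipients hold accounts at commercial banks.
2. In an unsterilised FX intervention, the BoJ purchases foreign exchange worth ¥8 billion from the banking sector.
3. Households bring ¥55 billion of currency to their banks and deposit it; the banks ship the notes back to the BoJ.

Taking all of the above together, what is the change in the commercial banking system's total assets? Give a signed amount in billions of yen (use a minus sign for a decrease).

+¥98 billion

Government spending ¥43 billion: bank balance sheets expand → +¥43B.
FX purchase ¥8 billion: just an asset swap on bank balance sheets → 0.
Currency deposit ¥55 billion: bank balance sheets expand → +¥55B.
Net: 43 + 0 + 55 = +¥98 billion.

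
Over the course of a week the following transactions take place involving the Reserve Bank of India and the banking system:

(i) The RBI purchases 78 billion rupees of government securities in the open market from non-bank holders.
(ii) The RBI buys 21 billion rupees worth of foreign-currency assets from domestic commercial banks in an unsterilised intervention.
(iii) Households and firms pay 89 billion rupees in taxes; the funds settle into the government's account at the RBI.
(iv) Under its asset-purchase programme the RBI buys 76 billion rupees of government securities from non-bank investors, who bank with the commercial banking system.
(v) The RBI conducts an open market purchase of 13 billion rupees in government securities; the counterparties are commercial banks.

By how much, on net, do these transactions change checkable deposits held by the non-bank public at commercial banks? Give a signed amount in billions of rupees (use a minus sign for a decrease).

RBI balance sheet:
  Assets:      Securities +167B, Foreign assets +21B
  Liabilities: Bank reserves +99B, Government deposits +89B
Commercial banking system:
  Assets:      Reserves at CB +99B, Securities −13B, Foreign assets −21B
  Liabilities: Checkable deposits +65B
So the change in checkable deposits held by the non-bank public at commercial banks is +65 billion.

+65 billion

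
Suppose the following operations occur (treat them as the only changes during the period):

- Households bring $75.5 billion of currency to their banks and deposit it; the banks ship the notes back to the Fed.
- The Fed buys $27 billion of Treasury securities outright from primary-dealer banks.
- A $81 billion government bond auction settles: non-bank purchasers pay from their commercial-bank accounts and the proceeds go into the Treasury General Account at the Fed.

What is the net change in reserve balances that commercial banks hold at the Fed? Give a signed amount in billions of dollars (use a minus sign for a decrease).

+$21.5 billion

Fed balance sheet:
  Assets:      Securities +$27B
  Liabilities: Bank reserves +$21.5B, Currency in circulation −$75.5B, Government deposits +$81B
Commercial banking system:
  Assets:      Reserves at CB +$21.5B, Securities −$27B
  Liabilities: Checkable deposits −$5.5B
So the change in reserve balances that commercial banks hold at the Fed is +$21.5 billion.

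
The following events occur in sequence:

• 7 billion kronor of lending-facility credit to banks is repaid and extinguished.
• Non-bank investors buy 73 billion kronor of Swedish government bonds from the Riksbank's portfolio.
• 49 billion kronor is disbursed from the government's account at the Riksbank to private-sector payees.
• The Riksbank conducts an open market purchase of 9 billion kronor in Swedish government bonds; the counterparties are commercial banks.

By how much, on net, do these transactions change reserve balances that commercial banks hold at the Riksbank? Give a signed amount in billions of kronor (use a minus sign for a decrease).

Discount-window repayment 7 billion kronor: repayment is debited from reserves → −7B.
Asset sale (to non-banks) 73 billion kronor: the non-bank buyers' banks settle from reserves → −73B.
Government spending 49 billion kronor: government payments flow into bank reserve accounts → +49B.
OMO purchase (from banks) 9 billion kronor: the Riksbank pays by crediting reserve accounts → +9B.
Net: −7 − 73 + 49 + 9 = -22 billion.

-22 billion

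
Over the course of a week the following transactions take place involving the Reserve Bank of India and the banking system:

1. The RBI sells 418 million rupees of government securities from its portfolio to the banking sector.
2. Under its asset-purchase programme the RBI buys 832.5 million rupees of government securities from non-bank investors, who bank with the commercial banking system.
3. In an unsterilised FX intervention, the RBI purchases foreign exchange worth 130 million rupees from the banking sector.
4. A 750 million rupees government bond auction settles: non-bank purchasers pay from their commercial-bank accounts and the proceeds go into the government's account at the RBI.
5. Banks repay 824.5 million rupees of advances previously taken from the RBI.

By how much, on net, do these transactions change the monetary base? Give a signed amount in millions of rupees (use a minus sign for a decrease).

-1030 million

RBI balance sheet:
  Assets:      Securities +414.5M, Loans to banks −824.5M, Foreign assets +130M
  Liabilities: Bank reserves −1030M, Government deposits +750M
Commercial banking system:
  Assets:      Reserves at CB −1030M, Securities +418M, Foreign assets −130M
  Liabilities: Checkable deposits +82.5M, Borrowings from CB −824.5M
Monetary base = currency + reserves: 0 + (−1030M) = -1030 million.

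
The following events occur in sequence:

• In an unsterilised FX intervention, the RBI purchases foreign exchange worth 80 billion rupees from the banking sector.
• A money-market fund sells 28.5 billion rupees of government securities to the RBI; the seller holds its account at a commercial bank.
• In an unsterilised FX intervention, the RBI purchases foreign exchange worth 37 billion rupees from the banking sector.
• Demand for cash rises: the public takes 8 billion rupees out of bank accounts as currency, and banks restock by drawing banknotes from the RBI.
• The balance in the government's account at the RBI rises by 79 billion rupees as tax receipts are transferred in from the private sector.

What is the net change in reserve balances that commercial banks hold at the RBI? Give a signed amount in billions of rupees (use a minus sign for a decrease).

+58.5 billion

FX purchase 80 billion rupees: the RBI pays by crediting reserve accounts → +80B.
Asset purchase (from non-banks) 28.5 billion rupees: the RBI pays by crediting reserve accounts → +28.5B.
FX purchase 37 billion rupees: the RBI pays by crediting reserve accounts → +37B.
Currency withdrawal 8 billion rupees: banks swap reserves for currency → −8B.
Government account inflow 79 billion rupees: funds move from bank reserves into the government account → −79B.
Net: 80 + 28.5 + 37 − 8 − 79 = +58.5 billion.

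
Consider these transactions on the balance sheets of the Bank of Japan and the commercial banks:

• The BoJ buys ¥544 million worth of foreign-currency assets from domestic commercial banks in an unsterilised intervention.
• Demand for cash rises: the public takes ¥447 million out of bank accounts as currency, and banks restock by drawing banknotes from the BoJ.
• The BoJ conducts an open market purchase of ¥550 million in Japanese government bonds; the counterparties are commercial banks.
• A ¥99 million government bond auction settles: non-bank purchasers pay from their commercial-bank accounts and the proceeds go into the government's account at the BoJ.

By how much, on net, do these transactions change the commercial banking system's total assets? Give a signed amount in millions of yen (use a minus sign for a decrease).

-¥546 million

FX purchase ¥544 million: just an asset swap on bank balance sheets → 0.
Currency withdrawal ¥447 million: bank balance sheets shrink → −¥447M.
OMO purchase (from banks) ¥550 million: just an asset swap on bank balance sheets → 0.
Government account inflow ¥99 million: bank balance sheets shrink → −¥99M.
Net: 0 − 447 + 0 − 99 = -¥546 million.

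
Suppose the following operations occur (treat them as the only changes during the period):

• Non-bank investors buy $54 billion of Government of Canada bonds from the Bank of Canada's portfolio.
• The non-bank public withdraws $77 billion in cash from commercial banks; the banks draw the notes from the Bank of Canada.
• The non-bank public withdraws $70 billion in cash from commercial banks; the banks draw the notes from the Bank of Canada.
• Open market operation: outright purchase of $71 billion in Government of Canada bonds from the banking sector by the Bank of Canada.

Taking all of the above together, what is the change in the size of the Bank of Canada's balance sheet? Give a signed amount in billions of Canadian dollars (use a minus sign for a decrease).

Bank of Canada balance sheet:
  Assets:      Securities +$17B
  Liabilities: Bank reserves −$130B, Currency in circulation +$147B
Change in total Bank of Canada assets = +$17 billion.

+$17 billion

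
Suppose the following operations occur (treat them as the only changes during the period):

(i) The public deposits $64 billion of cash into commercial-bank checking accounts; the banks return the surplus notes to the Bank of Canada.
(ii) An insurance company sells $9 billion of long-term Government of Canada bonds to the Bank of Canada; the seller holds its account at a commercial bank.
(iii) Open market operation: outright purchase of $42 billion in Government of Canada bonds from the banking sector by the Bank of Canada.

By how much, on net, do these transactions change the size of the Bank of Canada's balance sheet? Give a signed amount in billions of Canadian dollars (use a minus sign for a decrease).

+$51 billion

Currency deposit $64 billion: only the composition of liabilities changes → 0.
Asset purchase (from non-banks) $9 billion: a Bank of Canada asset is acquired → +$9B.
OMO purchase (from banks) $42 billion: a Bank of Canada asset is acquired → +$42B.
Net: 0 + 9 + 42 = +$51 billion.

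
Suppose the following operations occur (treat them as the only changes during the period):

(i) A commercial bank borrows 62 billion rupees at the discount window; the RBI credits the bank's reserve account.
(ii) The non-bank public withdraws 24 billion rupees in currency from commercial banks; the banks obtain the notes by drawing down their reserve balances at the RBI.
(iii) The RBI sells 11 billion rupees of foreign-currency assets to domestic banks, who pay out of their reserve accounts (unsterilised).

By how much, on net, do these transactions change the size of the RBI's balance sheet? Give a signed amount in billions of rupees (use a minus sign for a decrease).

+51 billion

Discount-window loan 62 billion rupees: an RBI asset is acquired → +62B.
Currency withdrawal 24 billion rupees: only the composition of liabilities changes → 0.
FX sale 11 billion rupees: an RBI asset is shed → −11B.
Net: 62 + 0 − 11 = +51 billion.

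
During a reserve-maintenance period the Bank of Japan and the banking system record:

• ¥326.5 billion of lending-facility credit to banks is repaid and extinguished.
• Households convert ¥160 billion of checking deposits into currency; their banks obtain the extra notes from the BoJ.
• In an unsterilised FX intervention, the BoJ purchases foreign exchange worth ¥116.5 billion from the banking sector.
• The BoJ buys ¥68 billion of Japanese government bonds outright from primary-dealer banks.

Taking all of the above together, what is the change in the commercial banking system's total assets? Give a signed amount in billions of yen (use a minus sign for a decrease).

BoJ balance sheet:
  Assets:      Securities +¥68B, Loans to banks −¥326.5B, Foreign assets +¥116.5B
  Liabilities: Bank reserves −¥302B, Currency in circulation +¥160B
Commercial banking system:
  Assets:      Reserves at CB −¥302B, Securities −¥68B, Foreign assets −¥116.5B
  Liabilities: Checkable deposits −¥160B, Borrowings from CB −¥326.5B
Change in total bank assets = -¥486.5 billion.

-¥486.5 billion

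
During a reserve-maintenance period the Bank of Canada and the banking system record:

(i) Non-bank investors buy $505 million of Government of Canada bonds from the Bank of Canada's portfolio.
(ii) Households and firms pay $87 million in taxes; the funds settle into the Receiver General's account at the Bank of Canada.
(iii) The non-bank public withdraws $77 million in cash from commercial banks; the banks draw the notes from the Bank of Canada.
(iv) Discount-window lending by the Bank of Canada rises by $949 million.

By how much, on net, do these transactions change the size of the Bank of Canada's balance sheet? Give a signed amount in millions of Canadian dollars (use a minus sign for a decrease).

Bank of Canada balance sheet:
  Assets:      Securities −$505M, Loans to banks +$949M
  Liabilities: Bank reserves +$280M, Currency in circulation +$77M, Government deposits +$87M
Change in total Bank of Canada assets = +$444 million.

+$444 million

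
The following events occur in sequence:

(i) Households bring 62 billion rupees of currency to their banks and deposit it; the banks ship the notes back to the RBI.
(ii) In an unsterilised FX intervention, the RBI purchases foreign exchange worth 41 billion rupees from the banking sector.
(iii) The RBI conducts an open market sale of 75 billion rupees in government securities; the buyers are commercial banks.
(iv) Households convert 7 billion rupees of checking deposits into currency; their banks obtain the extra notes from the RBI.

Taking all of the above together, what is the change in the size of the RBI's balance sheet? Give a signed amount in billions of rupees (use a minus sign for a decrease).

-34 billion

RBI balance sheet:
  Assets:      Securities −75B, Foreign assets +41B
  Liabilities: Bank reserves +21B, Currency in circulation −55B
Commercial banking system:
  Assets:      Reserves at CB +21B, Securities +75B, Foreign assets −41B
  Liabilities: Checkable deposits +55B
Change in total RBI assets = -34 billion.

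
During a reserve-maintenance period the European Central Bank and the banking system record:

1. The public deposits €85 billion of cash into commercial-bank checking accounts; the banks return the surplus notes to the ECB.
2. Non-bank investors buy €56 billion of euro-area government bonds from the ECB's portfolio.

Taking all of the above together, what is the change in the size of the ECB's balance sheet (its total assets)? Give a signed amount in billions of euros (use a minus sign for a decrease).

-€56 billion

Currency deposit €85 billion: only the composition of liabilities changes → 0.
Asset sale (to non-banks) €56 billion: an ECB asset is shed → −€56B.
Net: 0 − 56 = -€56 billion.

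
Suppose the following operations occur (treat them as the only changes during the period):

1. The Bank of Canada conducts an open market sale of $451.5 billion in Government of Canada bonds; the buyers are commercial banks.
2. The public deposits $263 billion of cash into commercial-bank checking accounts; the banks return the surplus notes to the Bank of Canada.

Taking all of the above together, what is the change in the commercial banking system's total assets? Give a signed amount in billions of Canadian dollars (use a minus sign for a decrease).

Bank of Canada balance sheet:
  Assets:      Securities −$451.5B
  Liabilities: Bank reserves −$188.5B, Currency in circulation −$263B
Commercial banking system:
  Assets:      Reserves at CB −$188.5B, Securities +$451.5B
  Liabilities: Checkable deposits +$263B
Change in total bank assets = +$263 billion.

+$263 billion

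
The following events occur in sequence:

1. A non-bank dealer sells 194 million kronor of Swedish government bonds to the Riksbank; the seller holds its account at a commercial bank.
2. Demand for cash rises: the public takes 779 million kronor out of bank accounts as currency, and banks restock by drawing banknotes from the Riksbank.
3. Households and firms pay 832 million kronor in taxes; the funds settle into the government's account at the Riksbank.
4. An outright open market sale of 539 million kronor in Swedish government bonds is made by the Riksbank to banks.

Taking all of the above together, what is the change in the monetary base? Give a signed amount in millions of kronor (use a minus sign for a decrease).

Asset purchase (from non-banks) 194 million kronor: Riksbank balance sheet expands → +194M.
Currency withdrawal 779 million kronor: just a shift between currency and reserves — both are base money → 0.
Government account inflow 832 million kronor: reserves shift to a non-base liability → −832M.
OMO sale (to banks) 539 million kronor: Riksbank balance sheet contracts → −539M.
Net: 194 + 0 − 832 − 539 = -1177 million.

-1177 million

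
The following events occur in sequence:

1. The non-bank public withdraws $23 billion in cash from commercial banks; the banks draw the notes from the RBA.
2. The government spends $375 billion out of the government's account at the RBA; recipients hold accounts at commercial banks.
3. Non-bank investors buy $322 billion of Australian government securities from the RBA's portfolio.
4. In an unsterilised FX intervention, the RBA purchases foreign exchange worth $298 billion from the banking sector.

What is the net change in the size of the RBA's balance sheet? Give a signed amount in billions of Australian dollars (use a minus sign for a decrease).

-$24 billion

Currency withdrawal $23 billion: only the composition of liabilities changes → 0.
Government spending $375 billion: only the composition of liabilities changes → 0.
Asset sale (to non-banks) $322 billion: an RBA asset is shed → −$322B.
FX purchase $298 billion: an RBA asset is acquired → +$298B.
Net: 0 + 0 − 322 + 298 = -$24 billion.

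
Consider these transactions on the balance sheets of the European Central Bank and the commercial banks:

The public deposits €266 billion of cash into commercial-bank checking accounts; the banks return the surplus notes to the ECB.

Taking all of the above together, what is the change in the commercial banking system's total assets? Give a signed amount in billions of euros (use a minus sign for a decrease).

+€266 billion

Currency deposit €266 billion: bank balance sheets expand → +€266B.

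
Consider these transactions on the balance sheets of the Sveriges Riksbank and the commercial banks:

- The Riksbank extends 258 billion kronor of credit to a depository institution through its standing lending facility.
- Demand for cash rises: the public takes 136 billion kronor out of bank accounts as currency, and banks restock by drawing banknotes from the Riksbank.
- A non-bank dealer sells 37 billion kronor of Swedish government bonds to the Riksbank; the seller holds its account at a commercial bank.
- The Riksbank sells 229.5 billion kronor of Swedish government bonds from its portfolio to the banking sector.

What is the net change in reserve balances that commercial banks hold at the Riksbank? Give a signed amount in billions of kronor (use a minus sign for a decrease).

-70.5 billion

Discount-window loan 258 billion kronor: the loan is credited to the bank's reserve account → +258B.
Currency withdrawal 136 billion kronor: banks swap reserves for currency → −136B.
Asset purchase (from non-banks) 37 billion kronor: the Riksbank pays by crediting reserve accounts → +37B.
OMO sale (to banks) 229.5 billion kronor: the buying banks pay out of their reserve balances → −229.5B.
Net: 258 − 136 + 37 − 229.5 = -70.5 billion.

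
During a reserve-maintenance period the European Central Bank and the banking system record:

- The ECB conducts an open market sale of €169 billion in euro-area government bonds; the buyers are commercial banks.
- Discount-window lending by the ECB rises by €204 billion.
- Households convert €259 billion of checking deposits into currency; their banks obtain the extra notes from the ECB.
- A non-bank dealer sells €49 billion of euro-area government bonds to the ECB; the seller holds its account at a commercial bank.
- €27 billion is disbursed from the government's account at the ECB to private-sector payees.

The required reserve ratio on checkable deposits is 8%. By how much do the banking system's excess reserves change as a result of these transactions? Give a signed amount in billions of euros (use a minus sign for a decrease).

-€133.36 billion

OMO sale (to banks) €169 billion: reserves −€169B, deposits 0.
Discount-window loan €204 billion: reserves +€204B, deposits 0.
Currency withdrawal €259 billion: reserves −€259B, deposits −€259B.
Asset purchase (from non-banks) €49 billion: reserves +€49B, deposits +€49B.
Government spending €27 billion: reserves +€27B, deposits +€27B.
Totals: Δreserves = −€148B, Δdeposits = −€183B.
Δrequired reserves = 8% × −€183B = −€14.64B.
Δexcess reserves = Δreserves − Δrequired = −€148B − (−€14.64B) = -€133.36 billion.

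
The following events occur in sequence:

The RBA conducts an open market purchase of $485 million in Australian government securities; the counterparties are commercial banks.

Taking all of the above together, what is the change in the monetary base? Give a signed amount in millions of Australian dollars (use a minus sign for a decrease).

+$485 million

RBA balance sheet:
  Assets:      Securities +$485M
  Liabilities: Bank reserves +$485M
Commercial banking system:
  Assets:      Reserves at CB +$485M, Securities −$485M
  Liabilities: no change
Monetary base = currency + reserves: 0 + (+$485M) = +$485 million.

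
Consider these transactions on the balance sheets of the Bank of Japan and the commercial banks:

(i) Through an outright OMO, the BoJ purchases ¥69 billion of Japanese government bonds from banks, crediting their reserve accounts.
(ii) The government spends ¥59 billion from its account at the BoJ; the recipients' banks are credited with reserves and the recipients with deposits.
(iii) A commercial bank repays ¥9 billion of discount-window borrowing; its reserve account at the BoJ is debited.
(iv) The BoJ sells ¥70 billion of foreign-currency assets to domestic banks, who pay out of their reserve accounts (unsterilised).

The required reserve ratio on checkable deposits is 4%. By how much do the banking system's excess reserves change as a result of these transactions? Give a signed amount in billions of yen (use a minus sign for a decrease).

OMO purchase (from banks) ¥69 billion: reserves +¥69B, deposits 0.
Government spending ¥59 billion: reserves +¥59B, deposits +¥59B.
Discount-window repayment ¥9 billion: reserves −¥9B, deposits 0.
FX sale ¥70 billion: reserves −¥70B, deposits 0.
Totals: Δreserves = +¥49B, Δdeposits = +¥59B.
Δrequired reserves = 4% × +¥59B = +¥2.36B.
Δexcess reserves = Δreserves − Δrequired = +¥49B − (+¥2.36B) = +¥46.64 billion.

+¥46.64 billion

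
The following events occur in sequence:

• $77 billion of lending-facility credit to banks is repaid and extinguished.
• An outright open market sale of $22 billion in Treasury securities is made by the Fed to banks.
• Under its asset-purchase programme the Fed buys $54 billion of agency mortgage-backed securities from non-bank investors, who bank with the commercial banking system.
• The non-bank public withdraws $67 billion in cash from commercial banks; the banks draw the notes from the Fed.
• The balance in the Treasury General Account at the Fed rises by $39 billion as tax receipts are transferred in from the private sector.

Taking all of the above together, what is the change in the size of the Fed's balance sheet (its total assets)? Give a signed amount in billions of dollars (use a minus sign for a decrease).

Discount-window repayment $77 billion: a Fed asset is shed → −$77B.
OMO sale (to banks) $22 billion: a Fed asset is shed → −$22B.
Asset purchase (from non-banks) $54 billion: a Fed asset is acquired → +$54B.
Currency withdrawal $67 billion: only the composition of liabilities changes → 0.
Government account inflow $39 billion: only the composition of liabilities changes → 0.
Net: −77 − 22 + 54 + 0 + 0 = -$45 billion.

-$45 billion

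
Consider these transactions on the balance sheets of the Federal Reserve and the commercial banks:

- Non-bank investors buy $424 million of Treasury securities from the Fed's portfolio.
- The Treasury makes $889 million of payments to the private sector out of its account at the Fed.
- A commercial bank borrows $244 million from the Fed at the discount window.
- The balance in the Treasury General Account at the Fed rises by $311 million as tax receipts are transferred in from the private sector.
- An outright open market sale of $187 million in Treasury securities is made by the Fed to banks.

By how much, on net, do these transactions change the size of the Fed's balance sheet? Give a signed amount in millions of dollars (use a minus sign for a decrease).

Asset sale (to non-banks) $424 million: a Fed asset is shed → −$424M.
Government spending $889 million: only the composition of liabilities changes → 0.
Discount-window loan $244 million: a Fed asset is acquired → +$244M.
Government account inflow $311 million: only the composition of liabilities changes → 0.
OMO sale (to banks) $187 million: a Fed asset is shed → −$187M.
Net: −424 + 0 + 244 + 0 − 187 = -$367 million.

-$367 million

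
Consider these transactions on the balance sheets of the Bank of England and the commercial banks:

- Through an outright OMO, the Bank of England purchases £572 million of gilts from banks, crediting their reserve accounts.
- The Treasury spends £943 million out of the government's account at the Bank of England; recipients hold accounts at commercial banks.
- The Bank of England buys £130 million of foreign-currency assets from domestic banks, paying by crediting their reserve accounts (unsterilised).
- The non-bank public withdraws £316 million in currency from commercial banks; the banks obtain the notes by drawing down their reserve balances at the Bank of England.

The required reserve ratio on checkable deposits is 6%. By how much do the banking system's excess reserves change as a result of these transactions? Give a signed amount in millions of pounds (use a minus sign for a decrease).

OMO purchase (from banks) £572 million: reserves +£572M, deposits 0.
Government spending £943 million: reserves +£943M, deposits +£943M.
FX purchase £130 million: reserves +£130M, deposits 0.
Currency withdrawal £316 million: reserves −£316M, deposits −£316M.
Totals: Δreserves = +£1329M, Δdeposits = +£627M.
Δrequired reserves = 6% × +£627M = +£37.62M.
Δexcess reserves = Δreserves − Δrequired = +£1329M − (+£37.62M) = +£1291.38 million.

+£1291.38 million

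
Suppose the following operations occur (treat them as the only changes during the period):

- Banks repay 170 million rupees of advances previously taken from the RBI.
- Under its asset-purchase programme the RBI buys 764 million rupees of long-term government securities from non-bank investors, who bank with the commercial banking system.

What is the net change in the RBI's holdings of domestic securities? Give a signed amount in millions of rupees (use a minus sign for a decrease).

+764 million

Discount-window repayment 170 million rupees: the RBI's securities portfolio is untouched → 0.
Asset purchase (from non-banks) 764 million rupees: securities added to the RBI's portfolio → +764M.
Net: 0 + 764 = +764 million.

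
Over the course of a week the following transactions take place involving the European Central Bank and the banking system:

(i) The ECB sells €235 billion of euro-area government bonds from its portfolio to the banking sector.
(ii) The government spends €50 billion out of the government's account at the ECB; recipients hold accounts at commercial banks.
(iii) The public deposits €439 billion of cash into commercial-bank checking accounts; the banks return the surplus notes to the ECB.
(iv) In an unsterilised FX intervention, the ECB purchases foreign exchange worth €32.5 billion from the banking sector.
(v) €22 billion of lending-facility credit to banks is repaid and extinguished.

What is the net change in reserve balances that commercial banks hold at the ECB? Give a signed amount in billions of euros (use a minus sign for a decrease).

+€264.5 billion

OMO sale (to banks) €235 billion: the buying banks pay out of their reserve balances → −€235B.
Government spending €50 billion: government payments flow into bank reserve accounts → +€50B.
Currency deposit €439 billion: returned notes are swapped for reserve credit → +€439B.
FX purchase €32.5 billion: the ECB pays by crediting reserve accounts → +€32.5B.
Discount-window repayment €22 billion: repayment is debited from reserves → −€22B.
Net: −235 + 50 + 439 + 32.5 − 22 = +€264.5 billion.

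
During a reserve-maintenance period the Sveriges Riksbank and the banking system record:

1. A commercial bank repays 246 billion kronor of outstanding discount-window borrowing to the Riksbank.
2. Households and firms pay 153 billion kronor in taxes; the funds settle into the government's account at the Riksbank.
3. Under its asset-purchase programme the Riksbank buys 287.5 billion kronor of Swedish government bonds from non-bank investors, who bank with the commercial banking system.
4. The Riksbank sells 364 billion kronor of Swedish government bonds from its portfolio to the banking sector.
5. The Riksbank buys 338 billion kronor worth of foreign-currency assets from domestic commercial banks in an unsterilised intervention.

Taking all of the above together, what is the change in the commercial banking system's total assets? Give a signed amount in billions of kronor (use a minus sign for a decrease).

Discount-window repayment 246 billion kronor: bank balance sheets shrink → −246B.
Government account inflow 153 billion kronor: bank balance sheets shrink → −153B.
Asset purchase (from non-banks) 287.5 billion kronor: bank balance sheets expand → +287.5B.
OMO sale (to banks) 364 billion kronor: just an asset swap on bank balance sheets → 0.
FX purchase 338 billion kronor: just an asset swap on bank balance sheets → 0.
Net: −246 − 153 + 287.5 + 0 + 0 = -111.5 billion.

-111.5 billion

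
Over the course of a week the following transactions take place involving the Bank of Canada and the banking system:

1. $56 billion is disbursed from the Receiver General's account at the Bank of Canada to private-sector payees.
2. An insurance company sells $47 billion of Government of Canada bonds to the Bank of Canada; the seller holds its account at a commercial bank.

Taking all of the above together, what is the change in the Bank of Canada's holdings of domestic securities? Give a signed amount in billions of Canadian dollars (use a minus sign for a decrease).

+$47 billion

Government spending $56 billion: the Bank of Canada's securities portfolio is untouched → 0.
Asset purchase (from non-banks) $47 billion: securities added to the Bank of Canada's portfolio → +$47B.
Net: 0 + 47 = +$47 billion.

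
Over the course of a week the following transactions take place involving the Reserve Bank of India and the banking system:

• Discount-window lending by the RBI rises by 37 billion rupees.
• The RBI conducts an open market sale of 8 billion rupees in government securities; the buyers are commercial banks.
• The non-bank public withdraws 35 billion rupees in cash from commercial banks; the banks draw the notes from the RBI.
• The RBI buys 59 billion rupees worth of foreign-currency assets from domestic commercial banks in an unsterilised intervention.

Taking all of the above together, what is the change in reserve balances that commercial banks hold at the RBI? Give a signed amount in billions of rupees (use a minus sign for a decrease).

+53 billion

Discount-window loan 37 billion rupees: the loan is credited to the bank's reserve account → +37B.
OMO sale (to banks) 8 billion rupees: the buying banks pay out of their reserve balances → −8B.
Currency withdrawal 35 billion rupees: banks swap reserves for currency → −35B.
FX purchase 59 billion rupees: the RBI pays by crediting reserve accounts → +59B.
Net: 37 − 8 − 35 + 59 = +53 billion.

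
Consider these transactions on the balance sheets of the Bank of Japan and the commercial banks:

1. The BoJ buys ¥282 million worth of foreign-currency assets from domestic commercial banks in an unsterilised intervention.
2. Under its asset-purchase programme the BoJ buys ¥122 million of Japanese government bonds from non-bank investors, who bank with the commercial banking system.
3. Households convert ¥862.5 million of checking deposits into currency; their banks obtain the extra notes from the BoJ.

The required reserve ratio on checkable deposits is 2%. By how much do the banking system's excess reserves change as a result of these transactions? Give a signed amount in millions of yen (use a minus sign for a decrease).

FX purchase ¥282 million: reserves +¥282M, deposits 0.
Asset purchase (from non-banks) ¥122 million: reserves +¥122M, deposits +¥122M.
Currency withdrawal ¥862.5 million: reserves −¥862.5M, deposits −¥862.5M.
Totals: Δreserves = −¥458.5M, Δdeposits = −¥740.5M.
Δrequired reserves = 2% × −¥740.5M = −¥14.81M.
Δexcess reserves = Δreserves − Δrequired = −¥458.5M − (−¥14.81M) = -¥443.69 million.

-¥443.69 million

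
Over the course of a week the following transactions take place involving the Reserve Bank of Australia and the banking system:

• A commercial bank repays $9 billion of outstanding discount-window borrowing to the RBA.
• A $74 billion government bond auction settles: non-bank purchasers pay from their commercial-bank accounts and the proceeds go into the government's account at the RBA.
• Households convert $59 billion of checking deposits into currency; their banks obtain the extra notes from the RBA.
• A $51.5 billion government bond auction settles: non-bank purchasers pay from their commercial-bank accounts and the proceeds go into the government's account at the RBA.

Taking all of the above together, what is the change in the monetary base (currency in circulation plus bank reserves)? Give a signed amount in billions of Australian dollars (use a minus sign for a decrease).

-$134.5 billion

Discount-window repayment $9 billion: RBA balance sheet contracts → −$9B.
Government account inflow $74 billion: reserves shift to a non-base liability → −$74B.
Currency withdrawal $59 billion: just a shift between currency and reserves — both are base money → 0.
Government account inflow $51.5 billion: reserves shift to a non-base liability → −$51.5B.
Net: −9 − 74 + 0 − 51.5 = -$134.5 billion.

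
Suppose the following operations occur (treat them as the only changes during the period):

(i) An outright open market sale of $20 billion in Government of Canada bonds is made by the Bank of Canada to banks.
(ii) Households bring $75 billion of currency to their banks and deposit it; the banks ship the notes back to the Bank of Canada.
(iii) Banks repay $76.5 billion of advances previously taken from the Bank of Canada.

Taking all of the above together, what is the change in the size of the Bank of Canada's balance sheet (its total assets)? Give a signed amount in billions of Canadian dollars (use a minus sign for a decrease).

Bank of Canada balance sheet:
  Assets:      Securities −$20B, Loans to banks −$76.5B
  Liabilities: Bank reserves −$21.5B, Currency in circulation −$75B
Commercial banking system:
  Assets:      Reserves at CB −$21.5B, Securities +$20B
  Liabilities: Checkable deposits +$75B, Borrowings from CB −$76.5B
Change in total Bank of Canada assets = -$96.5 billion.

-$96.5 billion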